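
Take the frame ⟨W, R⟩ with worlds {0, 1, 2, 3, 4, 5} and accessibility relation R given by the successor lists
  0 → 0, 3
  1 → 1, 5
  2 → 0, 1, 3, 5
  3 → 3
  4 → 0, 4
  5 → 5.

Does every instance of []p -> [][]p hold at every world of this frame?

No

By correspondence theory, 4 is valid on a frame iff R is transitive.
Transitive: no — 4 R 0 and 0 R 3, but not 4 R 3.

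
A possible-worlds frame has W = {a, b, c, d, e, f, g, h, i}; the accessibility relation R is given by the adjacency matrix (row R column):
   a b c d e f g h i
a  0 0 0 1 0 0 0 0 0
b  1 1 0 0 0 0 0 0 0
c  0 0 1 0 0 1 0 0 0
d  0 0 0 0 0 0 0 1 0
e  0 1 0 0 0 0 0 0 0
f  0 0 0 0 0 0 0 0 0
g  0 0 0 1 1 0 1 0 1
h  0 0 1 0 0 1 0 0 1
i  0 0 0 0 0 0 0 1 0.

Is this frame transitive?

No

Transitive: no — a R d and d R h, but not a R h.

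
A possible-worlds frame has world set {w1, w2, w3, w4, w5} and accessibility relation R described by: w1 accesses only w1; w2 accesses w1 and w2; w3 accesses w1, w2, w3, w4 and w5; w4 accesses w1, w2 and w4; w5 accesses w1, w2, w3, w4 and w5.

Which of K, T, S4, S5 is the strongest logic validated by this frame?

Reflexive (axiom T): yes — every world is R-related to itself.
Transitive (axiom 4): yes — every two-step R-path is closed by a direct edge.
Euclidean (axiom 5): no — w3 R w1 and w3 R w2, but not w1 R w2.
So F validates K, T, S4; S5 would additionally require R to be Euclidean. The strongest is S4.

S4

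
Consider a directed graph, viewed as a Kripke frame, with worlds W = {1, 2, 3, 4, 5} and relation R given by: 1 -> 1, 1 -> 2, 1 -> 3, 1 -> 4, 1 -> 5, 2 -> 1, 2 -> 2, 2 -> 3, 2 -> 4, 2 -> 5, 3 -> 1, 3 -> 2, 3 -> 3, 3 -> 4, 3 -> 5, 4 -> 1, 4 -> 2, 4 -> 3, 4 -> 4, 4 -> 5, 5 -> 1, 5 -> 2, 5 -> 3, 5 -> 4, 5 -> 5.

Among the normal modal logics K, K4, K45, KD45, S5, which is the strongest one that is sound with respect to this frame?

Transitive (axiom 4): yes — every two-step R-path is closed by a direct edge.
Euclidean (axiom 5): yes — any two successors of a common world are R-related.
Serial (axiom D): yes — every world has a successor (e.g. 1 R 1).
Reflexive (axiom T): yes — every world is R-related to itself.
So F validates K, K4, K45, KD45, S5. The strongest is S5.

S5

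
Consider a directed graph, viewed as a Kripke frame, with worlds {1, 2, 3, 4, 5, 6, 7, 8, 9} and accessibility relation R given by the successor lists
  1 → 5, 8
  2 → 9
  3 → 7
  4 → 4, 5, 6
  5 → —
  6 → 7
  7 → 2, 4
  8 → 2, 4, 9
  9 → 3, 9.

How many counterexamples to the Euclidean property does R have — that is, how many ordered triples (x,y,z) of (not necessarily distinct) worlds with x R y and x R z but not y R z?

23

Enumerating: (1,5,5), (1,5,8), (1,8,5), (1,8,8), (3,7,7), (4,5,4), (4,5,5), (4,5,6), (4,6,4), (4,6,5), (4,6,6), (6,7,7), … and 11 more.
Total: 23.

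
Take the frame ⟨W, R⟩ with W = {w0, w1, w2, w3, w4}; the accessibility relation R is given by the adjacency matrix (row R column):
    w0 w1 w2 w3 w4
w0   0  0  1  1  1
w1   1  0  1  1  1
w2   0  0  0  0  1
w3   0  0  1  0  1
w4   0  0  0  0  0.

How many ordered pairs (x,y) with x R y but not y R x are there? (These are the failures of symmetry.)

10

Enumerating: (w0,w2), (w0,w3), (w0,w4), (w1,w0), (w1,w2), (w1,w3), (w1,w4), (w2,w4), (w3,w2), (w3,w4).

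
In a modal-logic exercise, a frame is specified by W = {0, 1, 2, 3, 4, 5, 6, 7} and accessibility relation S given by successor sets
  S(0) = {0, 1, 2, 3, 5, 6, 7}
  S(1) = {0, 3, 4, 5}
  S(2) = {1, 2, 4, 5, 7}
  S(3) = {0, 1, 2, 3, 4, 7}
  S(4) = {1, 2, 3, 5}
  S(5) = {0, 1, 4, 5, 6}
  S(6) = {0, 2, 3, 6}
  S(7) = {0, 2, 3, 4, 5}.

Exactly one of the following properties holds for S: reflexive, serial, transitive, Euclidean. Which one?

Reflexive: no — 1 is not related to itself.
Serial: yes — every world has a successor (e.g. 0 S 0).
Transitive: no — 0 S 1 and 1 S 4, but not 0 S 4.
Euclidean: no — 0 S 1 and 0 S 2, but not 1 S 2.
Only serial holds.

serial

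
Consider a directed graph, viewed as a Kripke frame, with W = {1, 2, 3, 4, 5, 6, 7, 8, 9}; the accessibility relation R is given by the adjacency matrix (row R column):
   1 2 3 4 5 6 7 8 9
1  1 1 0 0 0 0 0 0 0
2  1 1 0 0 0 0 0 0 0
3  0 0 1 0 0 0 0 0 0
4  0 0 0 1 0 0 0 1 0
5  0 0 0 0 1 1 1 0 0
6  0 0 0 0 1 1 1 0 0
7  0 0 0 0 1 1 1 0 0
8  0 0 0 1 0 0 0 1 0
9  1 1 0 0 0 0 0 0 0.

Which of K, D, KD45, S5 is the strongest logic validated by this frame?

Serial (axiom D): yes — every world has a successor (e.g. 1 R 1).
Euclidean (axiom 5): yes — any two successors of a common world are R-related.
Transitive (axiom 4): yes — every two-step R-path is closed by a direct edge.
Reflexive (axiom T): no — 9 is not related to itself.
So F validates K, D, KD45; S5 would additionally require R to be reflexive. The strongest is KD45.

KD45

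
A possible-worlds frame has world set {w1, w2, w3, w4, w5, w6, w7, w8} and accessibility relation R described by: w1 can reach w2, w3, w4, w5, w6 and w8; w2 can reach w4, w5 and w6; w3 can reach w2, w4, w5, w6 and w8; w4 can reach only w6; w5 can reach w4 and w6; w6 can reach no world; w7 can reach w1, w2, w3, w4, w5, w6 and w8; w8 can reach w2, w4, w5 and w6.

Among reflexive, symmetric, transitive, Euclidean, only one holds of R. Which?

Reflexive: no — w1 is not related to itself.
Symmetric: no — w1 R w2 but not w2 R w1.
Transitive: yes — every two-step R-path is closed by a direct edge.
Euclidean: no — w1 R w2 and w1 R w3, but not w2 R w3.
Only transitive holds.

transitive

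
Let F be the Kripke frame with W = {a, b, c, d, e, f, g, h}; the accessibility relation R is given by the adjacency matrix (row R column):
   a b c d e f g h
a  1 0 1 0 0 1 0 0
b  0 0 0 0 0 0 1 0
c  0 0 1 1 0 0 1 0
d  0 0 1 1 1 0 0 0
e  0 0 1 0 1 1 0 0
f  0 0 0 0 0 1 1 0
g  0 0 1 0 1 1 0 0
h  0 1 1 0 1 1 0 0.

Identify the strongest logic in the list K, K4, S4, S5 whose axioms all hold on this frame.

K

Transitive (axiom 4): no — a R c and c R d, but not a R d.
Reflexive (axiom T): no — b is not related to itself.
Euclidean (axiom 5): no — a R c and a R f, but not c R f.
So F validates K; K4 would additionally require R to be transitive. The strongest is K.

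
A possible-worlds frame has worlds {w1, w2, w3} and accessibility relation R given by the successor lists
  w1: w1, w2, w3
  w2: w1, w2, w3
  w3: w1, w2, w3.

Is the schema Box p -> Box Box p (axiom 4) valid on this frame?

Yes

The schema 4 characterises exactly the transitive frames.
Transitive: yes — every two-step R-path is closed by a direct edge.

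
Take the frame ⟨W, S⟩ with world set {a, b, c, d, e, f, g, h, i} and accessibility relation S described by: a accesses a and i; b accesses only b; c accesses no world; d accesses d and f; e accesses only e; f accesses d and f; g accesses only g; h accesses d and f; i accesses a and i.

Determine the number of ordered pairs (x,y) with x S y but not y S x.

Enumerating: (h,d), (h,f).

2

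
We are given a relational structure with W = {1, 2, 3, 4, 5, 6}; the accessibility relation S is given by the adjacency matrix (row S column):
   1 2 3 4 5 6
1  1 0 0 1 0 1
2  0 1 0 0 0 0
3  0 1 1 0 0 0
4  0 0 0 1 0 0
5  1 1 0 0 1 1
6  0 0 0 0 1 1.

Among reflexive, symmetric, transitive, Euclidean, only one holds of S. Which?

Reflexive: yes — every world is S-related to itself.
Symmetric: no — 1 S 4 but not 4 S 1.
Transitive: no — 1 S 6 and 6 S 5, but not 1 S 5.
Euclidean: no — 1 S 4 and 1 S 6, but not 4 S 6.
Only reflexive holds.

reflexive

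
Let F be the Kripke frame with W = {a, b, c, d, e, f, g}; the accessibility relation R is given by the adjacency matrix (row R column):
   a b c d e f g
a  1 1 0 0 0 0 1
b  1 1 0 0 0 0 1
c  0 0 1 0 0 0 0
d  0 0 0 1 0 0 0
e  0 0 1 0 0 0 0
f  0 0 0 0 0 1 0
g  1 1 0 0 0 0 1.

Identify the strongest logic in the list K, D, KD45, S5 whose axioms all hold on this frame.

KD45

Serial (axiom D): yes — every world has a successor (e.g. a R a).
Euclidean (axiom 5): yes — any two successors of a common world are R-related.
Transitive (axiom 4): yes — every two-step R-path is closed by a direct edge.
Reflexive (axiom T): no — e is not related to itself.
So F validates K, D, KD45; S5 would additionally require R to be reflexive. The strongest is KD45.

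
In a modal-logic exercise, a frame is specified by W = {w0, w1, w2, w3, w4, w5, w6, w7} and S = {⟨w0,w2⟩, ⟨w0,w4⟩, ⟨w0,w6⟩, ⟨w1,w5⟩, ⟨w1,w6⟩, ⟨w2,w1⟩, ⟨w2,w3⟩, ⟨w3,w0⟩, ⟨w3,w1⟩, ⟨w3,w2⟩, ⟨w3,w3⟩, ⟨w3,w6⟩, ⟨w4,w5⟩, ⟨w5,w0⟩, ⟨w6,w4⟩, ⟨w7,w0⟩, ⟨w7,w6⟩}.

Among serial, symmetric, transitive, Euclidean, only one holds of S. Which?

serial

Serial: yes — every world has a successor (e.g. w0 S w2).
Symmetric: no — w0 S w2 but not w2 S w0.
Transitive: no — w0 S w2 and w2 S w1, but not w0 S w1.
Euclidean: no — w0 S w2 and w0 S w4, but not w2 S w4.
Only serial holds.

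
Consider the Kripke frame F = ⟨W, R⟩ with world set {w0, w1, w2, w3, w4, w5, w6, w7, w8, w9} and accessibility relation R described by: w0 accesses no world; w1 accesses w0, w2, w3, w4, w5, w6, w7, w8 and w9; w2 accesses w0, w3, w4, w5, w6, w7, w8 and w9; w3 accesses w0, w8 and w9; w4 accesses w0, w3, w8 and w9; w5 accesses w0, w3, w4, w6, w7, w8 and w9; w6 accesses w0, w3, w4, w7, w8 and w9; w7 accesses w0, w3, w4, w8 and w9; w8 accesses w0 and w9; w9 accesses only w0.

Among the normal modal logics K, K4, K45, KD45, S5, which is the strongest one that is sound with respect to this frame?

K4

Transitive (axiom 4): yes — every two-step R-path is closed by a direct edge.
Euclidean (axiom 5): no — w1 R w0 and w1 R w2, but not w0 R w2.
Serial (axiom D): no — w0 has no R-successor.
Reflexive (axiom T): no — w0 is not related to itself.
So F validates K, K4; K45 would additionally require R to be Euclidean. The strongest is K4.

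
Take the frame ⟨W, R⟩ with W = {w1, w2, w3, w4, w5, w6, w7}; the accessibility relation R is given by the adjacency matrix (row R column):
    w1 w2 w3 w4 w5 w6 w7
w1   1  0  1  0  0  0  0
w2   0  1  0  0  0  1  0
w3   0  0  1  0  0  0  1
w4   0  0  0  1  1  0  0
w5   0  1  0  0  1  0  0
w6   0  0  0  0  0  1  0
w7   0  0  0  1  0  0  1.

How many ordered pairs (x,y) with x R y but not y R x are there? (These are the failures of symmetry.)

6

Enumerating: (w1,w3), (w2,w6), (w3,w7), (w4,w5), (w5,w2), (w7,w4).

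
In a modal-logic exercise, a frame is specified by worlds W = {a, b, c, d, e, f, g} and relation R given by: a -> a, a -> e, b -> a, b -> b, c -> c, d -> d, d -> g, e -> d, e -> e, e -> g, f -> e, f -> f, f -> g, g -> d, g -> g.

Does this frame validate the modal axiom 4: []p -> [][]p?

By correspondence theory, 4 is valid on a frame iff R is transitive.
Transitive: no — a R e and e R d, but not a R d.

No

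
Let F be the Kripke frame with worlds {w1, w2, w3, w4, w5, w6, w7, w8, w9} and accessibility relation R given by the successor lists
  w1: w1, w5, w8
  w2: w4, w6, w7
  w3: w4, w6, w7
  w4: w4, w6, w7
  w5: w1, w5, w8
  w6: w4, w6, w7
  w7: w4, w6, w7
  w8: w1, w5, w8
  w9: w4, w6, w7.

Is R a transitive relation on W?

Yes

Transitive: yes — every two-step R-path is closed by a direct edge.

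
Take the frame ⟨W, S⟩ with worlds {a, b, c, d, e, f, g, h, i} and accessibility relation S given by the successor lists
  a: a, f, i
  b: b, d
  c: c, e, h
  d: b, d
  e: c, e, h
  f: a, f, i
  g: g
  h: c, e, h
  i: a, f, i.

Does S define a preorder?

Yes

Reflexive: yes — every world is S-related to itself.
Transitive: yes — every two-step S-path is closed by a direct edge.
So S is a preorder.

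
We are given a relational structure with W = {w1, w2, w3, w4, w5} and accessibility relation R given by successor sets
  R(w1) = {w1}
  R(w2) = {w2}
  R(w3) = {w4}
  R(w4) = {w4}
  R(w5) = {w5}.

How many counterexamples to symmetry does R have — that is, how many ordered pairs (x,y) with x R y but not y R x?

Enumerating: (w3,w4).

1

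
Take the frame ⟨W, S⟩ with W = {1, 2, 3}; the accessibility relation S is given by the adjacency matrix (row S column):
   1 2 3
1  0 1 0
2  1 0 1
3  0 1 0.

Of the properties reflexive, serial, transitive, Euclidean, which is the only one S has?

serial

Reflexive: no — 1 is not related to itself.
Serial: yes — every world has a successor (e.g. 1 S 2).
Transitive: no — 1 S 2 and 2 S 3, but not 1 S 3.
Euclidean: no — 2 S 1 and 2 S 3, but not 1 S 3.
Only serial holds.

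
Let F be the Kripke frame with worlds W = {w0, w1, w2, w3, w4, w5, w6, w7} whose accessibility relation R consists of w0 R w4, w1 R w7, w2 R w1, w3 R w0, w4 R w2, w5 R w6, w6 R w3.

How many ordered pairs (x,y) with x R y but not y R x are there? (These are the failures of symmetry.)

7

Enumerating: (w0,w4), (w1,w7), (w2,w1), (w3,w0), (w4,w2), (w5,w6), (w6,w3).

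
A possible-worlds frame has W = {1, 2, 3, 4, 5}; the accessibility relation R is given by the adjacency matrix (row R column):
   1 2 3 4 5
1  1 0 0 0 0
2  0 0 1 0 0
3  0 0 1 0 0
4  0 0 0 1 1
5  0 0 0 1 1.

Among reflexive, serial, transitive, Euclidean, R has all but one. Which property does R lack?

Reflexive: no — 2 is not related to itself.
Serial: yes — every world has a successor (e.g. 1 R 1).
Transitive: yes — every two-step R-path is closed by a direct edge.
Euclidean: yes — any two successors of a common world are R-related.
Only reflexive fails.

reflexive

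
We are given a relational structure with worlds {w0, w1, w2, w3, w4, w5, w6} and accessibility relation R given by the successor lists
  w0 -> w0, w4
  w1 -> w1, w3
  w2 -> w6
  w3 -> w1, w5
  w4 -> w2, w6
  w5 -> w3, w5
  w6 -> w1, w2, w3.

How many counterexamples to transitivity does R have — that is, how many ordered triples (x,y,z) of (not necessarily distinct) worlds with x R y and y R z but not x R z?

Enumerating: (w0,w4,w2), (w0,w4,w6), (w1,w3,w5), (w2,w6,w1), (w2,w6,w2), (w2,w6,w3), (w3,w1,w3), (w3,w5,w3), (w4,w6,w1), (w4,w6,w3), (w5,w3,w1), (w6,w2,w6), (w6,w3,w5).

13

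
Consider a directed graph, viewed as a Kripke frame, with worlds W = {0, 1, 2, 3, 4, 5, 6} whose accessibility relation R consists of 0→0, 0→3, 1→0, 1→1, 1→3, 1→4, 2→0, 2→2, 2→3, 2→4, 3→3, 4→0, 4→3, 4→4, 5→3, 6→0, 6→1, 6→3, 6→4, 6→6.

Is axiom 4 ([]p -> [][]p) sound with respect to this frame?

The schema 4 characterises exactly the transitive frames.
Transitive: yes — every two-step R-path is closed by a direct edge.

Yes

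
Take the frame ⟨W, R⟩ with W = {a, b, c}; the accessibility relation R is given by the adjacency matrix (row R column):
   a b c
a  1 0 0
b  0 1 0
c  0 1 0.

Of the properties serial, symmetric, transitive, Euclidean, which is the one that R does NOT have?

symmetric

Serial: yes — every world has a successor (e.g. a R a).
Symmetric: no — c R b but not b R c.
Transitive: yes — every two-step R-path is closed by a direct edge.
Euclidean: yes — any two successors of a common world are R-related.
Only symmetric fails.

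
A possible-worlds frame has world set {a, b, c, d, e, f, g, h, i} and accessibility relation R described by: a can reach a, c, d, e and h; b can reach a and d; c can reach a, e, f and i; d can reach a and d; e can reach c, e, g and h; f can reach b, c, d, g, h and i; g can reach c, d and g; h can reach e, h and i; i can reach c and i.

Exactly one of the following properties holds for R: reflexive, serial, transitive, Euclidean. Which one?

serial

Reflexive: no — b is not related to itself.
Serial: yes — every world has a successor (e.g. a R a).
Transitive: no — a R c and c R f, but not a R f.
Euclidean: no — a R c and a R d, but not c R d.
Only serial holds.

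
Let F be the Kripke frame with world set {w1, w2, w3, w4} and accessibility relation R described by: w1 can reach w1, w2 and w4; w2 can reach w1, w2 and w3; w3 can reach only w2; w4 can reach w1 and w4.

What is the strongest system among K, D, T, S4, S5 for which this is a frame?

D

Serial (axiom D): yes — every world has a successor (e.g. w1 R w1).
Reflexive (axiom T): no — w3 is not related to itself.
Transitive (axiom 4): no — w1 R w2 and w2 R w3, but not w1 R w3.
Euclidean (axiom 5): no — w1 R w2 and w1 R w4, but not w2 R w4.
So F validates K, D; T would additionally require R to be reflexive. The strongest is D.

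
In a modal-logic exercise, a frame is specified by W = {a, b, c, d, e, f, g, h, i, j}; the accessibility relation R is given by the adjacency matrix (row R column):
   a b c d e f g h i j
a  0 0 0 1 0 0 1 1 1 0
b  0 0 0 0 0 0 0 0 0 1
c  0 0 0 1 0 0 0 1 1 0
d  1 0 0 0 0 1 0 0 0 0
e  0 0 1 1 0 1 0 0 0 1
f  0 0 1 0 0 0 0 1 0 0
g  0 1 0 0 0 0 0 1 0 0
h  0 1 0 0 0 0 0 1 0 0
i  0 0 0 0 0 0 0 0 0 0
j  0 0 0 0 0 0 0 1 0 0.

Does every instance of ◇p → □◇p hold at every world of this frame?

The schema 5 characterises exactly the Euclidean frames.
Euclidean: no — a R d and a R g, but not d R g.

No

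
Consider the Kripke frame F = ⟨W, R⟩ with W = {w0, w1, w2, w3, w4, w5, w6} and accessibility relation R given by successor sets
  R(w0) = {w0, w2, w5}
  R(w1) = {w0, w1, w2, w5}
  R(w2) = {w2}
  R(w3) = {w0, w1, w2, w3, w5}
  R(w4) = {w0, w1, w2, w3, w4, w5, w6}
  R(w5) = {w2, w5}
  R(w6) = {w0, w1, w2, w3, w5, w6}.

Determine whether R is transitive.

Transitive: yes — every two-step R-path is closed by a direct edge.

Yes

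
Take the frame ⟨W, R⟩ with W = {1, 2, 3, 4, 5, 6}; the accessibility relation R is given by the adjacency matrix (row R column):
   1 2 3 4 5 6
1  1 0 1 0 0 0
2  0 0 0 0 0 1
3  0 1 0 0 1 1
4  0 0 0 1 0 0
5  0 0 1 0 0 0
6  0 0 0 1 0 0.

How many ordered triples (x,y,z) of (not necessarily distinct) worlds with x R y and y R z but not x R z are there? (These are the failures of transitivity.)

9

Enumerating: (1,3,2), (1,3,5), (1,3,6), (2,6,4), (3,5,3), (3,6,4), (5,3,2), (5,3,5), (5,3,6).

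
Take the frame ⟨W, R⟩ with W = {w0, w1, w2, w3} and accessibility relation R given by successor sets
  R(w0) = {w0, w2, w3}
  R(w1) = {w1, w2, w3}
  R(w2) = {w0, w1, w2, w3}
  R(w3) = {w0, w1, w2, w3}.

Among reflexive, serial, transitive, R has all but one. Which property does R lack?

Reflexive: yes — every world is R-related to itself.
Serial: yes — every world has a successor (e.g. w0 R w0).
Transitive: no — w0 R w2 and w2 R w1, but not w0 R w1.
Only transitive fails.

transitive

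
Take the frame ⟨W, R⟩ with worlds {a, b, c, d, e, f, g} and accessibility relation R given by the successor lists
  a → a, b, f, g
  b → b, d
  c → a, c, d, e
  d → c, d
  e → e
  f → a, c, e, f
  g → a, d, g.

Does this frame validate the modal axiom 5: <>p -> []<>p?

No

The schema 5 characterises exactly the Euclidean frames.
Euclidean: no — a R b and a R f, but not b R f.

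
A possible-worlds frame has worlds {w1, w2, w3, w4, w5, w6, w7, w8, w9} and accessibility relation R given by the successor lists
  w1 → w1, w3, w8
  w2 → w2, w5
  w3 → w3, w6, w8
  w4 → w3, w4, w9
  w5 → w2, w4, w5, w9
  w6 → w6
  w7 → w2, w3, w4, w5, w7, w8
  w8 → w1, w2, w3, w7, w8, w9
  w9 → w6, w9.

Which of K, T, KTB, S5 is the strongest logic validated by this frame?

Reflexive (axiom T): yes — every world is R-related to itself.
Symmetric (axiom B): no — w1 R w3 but not w3 R w1.
Euclidean (axiom 5): no — w3 R w6 and w3 R w8, but not w6 R w8.
So F validates K, T; KTB would additionally require R to be symmetric. The strongest is T.

T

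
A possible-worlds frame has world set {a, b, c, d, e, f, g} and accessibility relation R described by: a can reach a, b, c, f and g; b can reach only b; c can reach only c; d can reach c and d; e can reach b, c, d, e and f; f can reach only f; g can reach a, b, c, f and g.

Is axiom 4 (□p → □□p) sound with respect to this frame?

The schema 4 characterises exactly the transitive frames.
Transitive: yes — every two-step R-path is closed by a direct edge.

Yes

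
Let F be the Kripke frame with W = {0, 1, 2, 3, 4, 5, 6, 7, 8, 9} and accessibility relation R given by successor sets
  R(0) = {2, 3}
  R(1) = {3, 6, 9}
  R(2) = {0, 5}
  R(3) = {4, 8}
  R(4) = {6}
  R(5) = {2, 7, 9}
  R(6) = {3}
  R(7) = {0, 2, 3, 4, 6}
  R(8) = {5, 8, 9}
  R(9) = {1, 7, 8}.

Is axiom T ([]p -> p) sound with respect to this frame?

The schema T characterises exactly the reflexive frames.
Reflexive: no — 0 is not related to itself.

No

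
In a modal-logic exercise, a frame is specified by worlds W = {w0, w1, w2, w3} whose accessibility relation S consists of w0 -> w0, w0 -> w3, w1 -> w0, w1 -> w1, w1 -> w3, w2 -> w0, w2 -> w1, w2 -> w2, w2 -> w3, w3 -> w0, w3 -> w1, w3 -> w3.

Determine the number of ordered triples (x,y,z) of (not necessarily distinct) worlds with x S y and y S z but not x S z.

1

Enumerating: (w0,w3,w1).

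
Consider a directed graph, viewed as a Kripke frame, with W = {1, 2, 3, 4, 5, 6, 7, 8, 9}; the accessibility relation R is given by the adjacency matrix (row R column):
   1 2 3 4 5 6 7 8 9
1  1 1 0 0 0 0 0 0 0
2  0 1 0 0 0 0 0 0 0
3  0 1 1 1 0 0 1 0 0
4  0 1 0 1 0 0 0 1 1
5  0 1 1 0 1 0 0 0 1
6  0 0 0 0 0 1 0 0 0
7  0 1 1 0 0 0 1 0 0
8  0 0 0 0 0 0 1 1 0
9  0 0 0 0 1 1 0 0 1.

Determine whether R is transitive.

No

Transitive: no — 3 R 4 and 4 R 8, but not 3 R 8.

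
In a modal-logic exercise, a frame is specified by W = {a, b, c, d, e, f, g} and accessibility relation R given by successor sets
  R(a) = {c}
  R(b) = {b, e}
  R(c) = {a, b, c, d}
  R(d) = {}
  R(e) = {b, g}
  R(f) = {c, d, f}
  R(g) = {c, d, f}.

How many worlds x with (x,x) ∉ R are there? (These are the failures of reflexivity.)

Enumerating: a, d, e, g.

4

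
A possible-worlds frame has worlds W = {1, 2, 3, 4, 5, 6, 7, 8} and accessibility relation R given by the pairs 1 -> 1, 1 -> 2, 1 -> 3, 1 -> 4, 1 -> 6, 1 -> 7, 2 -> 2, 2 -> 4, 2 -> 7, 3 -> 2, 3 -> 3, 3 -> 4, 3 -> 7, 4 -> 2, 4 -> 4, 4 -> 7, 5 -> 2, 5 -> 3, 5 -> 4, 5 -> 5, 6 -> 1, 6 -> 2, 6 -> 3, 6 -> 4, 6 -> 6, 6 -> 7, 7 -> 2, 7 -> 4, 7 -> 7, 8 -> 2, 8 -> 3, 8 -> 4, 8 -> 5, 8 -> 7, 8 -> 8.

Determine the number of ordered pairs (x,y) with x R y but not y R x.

19

Enumerating: (1,2), (1,3), (1,4), (1,7), (3,2), (3,4), (3,7), (5,2), (5,3), (5,4), (6,2), (6,3), … and 7 more.
Total: 19.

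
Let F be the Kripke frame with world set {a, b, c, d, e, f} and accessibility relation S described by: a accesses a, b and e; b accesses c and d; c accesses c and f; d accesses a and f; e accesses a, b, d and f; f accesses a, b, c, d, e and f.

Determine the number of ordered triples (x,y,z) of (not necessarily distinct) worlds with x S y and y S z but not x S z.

21

Enumerating: (a,b,c), (a,b,d), (a,e,d), (a,e,f), (b,c,f), (b,d,a), (b,d,f), (c,f,a), (c,f,b), (c,f,d), (c,f,e), (d,a,b), … and 9 more.
Total: 21.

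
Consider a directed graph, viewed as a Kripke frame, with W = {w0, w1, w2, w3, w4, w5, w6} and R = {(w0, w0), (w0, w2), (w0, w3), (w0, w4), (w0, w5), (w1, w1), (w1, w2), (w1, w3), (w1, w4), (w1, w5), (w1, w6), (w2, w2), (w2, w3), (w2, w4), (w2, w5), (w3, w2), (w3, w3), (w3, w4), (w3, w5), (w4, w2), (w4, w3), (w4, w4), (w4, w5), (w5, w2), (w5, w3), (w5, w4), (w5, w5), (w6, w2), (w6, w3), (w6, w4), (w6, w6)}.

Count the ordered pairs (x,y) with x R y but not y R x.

12

Enumerating: (w0,w2), (w0,w3), (w0,w4), (w0,w5), (w1,w2), (w1,w3), (w1,w4), (w1,w5), (w1,w6), (w6,w2), (w6,w3), (w6,w4).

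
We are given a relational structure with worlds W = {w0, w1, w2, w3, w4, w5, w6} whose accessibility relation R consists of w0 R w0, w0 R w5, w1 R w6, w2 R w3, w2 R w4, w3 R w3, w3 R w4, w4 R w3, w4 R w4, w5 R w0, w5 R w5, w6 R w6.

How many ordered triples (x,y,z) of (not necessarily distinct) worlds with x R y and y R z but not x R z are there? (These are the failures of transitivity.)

0

R is transitive; there are no such tuples.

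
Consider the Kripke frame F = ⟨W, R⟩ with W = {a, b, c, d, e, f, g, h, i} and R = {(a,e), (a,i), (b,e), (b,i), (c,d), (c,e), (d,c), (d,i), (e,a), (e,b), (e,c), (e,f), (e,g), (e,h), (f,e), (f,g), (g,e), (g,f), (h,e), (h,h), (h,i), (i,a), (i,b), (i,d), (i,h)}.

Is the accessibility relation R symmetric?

Yes

Symmetric: yes — every pair in R has its reverse in R.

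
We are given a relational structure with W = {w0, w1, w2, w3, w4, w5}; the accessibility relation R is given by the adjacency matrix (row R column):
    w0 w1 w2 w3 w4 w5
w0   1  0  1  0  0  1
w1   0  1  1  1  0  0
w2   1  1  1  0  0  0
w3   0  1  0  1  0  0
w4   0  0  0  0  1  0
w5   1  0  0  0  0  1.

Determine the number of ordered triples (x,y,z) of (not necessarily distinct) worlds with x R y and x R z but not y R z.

Enumerating: (w0,w2,w5), (w0,w5,w2), (w1,w2,w3), (w1,w3,w2), (w2,w0,w1), (w2,w1,w0).

6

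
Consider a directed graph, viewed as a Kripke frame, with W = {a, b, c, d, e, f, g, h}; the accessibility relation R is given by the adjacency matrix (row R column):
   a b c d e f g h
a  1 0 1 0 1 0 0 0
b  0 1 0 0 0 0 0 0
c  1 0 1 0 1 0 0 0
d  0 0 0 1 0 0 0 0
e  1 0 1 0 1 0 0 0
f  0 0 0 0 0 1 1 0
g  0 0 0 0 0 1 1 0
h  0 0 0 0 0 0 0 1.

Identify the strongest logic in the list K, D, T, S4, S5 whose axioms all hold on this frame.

S5

Serial (axiom D): yes — every world has a successor (e.g. a R a).
Reflexive (axiom T): yes — every world is R-related to itself.
Transitive (axiom 4): yes — every two-step R-path is closed by a direct edge.
Euclidean (axiom 5): yes — any two successors of a common world are R-related.
So F validates K, D, T, S4, S5. The strongest is S5.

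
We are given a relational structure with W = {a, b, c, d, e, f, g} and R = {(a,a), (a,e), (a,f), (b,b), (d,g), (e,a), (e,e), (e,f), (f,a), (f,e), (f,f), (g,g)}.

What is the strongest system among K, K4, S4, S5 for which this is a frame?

Transitive (axiom 4): yes — every two-step R-path is closed by a direct edge.
Reflexive (axiom T): no — c is not related to itself.
Euclidean (axiom 5): yes — any two successors of a common world are R-related.
So F validates K, K4; S4 would additionally require R to be reflexive. The strongest is K4.

K4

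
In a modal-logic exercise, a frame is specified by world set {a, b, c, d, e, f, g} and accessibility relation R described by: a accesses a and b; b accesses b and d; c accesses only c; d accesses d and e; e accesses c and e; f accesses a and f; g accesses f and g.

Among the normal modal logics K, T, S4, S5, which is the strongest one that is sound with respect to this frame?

T

Reflexive (axiom T): yes — every world is R-related to itself.
Transitive (axiom 4): no — a R b and b R d, but not a R d.
Euclidean (axiom 5): no — a R b and a R a, but not b R a.
So F validates K, T; S4 would additionally require R to be transitive. The strongest is T.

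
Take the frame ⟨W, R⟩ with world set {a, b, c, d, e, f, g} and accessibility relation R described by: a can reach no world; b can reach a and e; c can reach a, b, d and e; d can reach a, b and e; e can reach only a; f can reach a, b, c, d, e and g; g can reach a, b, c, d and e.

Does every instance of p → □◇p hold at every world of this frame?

The schema B characterises exactly the symmetric frames.
Symmetric: no — b R a but not a R b.

No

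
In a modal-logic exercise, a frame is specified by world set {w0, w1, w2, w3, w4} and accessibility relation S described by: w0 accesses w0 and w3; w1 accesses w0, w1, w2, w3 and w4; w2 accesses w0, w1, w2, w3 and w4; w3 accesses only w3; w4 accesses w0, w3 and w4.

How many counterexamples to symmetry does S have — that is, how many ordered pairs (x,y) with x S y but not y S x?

Enumerating: (w0,w3), (w1,w0), (w1,w3), (w1,w4), (w2,w0), (w2,w3), (w2,w4), (w4,w0), (w4,w3).

9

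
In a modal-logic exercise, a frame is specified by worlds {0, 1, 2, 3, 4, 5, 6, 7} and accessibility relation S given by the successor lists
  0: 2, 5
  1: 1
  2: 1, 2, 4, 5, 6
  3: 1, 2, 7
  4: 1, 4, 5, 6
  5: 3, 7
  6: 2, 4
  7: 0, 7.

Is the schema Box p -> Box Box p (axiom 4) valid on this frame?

The schema 4 characterises exactly the transitive frames.
Transitive: no — 0 S 2 and 2 S 1, but not 0 S 1.

No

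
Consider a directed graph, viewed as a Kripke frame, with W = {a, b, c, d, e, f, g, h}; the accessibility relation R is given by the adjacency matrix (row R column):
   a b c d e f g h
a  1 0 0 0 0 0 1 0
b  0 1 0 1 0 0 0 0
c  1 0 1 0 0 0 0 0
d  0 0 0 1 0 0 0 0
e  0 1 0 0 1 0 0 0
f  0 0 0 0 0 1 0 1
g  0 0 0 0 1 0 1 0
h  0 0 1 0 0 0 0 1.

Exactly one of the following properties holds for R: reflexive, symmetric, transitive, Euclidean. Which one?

Reflexive: yes — every world is R-related to itself.
Symmetric: no — a R g but not g R a.
Transitive: no — a R g and g R e, but not a R e.
Euclidean: no — a R g and a R a, but not g R a.
Only reflexive holds.

reflexive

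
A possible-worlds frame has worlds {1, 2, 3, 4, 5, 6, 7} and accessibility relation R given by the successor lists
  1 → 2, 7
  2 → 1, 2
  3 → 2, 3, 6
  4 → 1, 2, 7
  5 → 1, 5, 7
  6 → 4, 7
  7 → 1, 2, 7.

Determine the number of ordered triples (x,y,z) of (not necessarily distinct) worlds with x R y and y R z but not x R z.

Enumerating: (1,2,1), (1,7,1), (2,1,7), (3,2,1), (3,6,4), (3,6,7), (5,1,2), (5,7,2), (6,4,1), (6,4,2), (6,7,1), (6,7,2).

12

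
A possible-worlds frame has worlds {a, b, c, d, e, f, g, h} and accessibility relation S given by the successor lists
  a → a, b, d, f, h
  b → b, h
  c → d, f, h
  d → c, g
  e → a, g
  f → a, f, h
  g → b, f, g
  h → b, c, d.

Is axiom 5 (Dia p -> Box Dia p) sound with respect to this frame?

The schema 5 characterises exactly the Euclidean frames.
Euclidean: no — a S b and a S d, but not b S d.

No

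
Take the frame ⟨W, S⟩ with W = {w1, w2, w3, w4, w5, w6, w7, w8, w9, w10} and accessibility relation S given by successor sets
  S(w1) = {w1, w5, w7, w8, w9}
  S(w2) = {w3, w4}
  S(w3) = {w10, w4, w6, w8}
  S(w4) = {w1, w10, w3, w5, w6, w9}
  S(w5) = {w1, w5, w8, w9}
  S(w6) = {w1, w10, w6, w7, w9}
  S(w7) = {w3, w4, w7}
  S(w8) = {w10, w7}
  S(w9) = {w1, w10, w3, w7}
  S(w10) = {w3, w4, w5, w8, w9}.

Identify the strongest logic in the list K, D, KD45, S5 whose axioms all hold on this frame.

D

Serial (axiom D): yes — every world has a successor (e.g. w1 S w1).
Euclidean (axiom 5): no — w1 S w5 and w1 S w7, but not w5 S w7.
Transitive (axiom 4): no — w1 S w7 and w7 S w3, but not w1 S w3.
Reflexive (axiom T): no — w2 is not related to itself.
So F validates K, D; KD45 would additionally require S to be Euclidean and transitive. The strongest is D.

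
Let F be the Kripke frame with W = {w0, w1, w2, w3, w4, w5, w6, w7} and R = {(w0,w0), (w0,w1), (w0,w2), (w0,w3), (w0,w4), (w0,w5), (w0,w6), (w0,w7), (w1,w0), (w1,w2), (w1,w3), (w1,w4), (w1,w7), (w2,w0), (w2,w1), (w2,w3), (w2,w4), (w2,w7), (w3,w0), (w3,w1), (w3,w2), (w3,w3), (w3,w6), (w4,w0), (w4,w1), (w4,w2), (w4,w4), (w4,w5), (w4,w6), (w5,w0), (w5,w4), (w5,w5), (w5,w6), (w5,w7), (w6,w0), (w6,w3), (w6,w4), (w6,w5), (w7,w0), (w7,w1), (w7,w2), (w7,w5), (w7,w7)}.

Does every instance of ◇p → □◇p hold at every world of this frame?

By correspondence theory, 5 is valid on a frame iff R is Euclidean.
Euclidean: no — w0 R w1 and w0 R w5, but not w1 R w5.

No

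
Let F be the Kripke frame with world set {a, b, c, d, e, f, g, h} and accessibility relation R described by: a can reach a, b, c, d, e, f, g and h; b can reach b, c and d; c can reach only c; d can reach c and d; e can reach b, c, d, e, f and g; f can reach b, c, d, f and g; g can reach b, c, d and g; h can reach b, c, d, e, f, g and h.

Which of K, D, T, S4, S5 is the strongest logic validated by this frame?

S4

Serial (axiom D): yes — every world has a successor (e.g. a R a).
Reflexive (axiom T): yes — every world is R-related to itself.
Transitive (axiom 4): yes — every two-step R-path is closed by a direct edge.
Euclidean (axiom 5): no — a R b and a R e, but not b R e.
So F validates K, D, T, S4; S5 would additionally require R to be Euclidean. The strongest is S4.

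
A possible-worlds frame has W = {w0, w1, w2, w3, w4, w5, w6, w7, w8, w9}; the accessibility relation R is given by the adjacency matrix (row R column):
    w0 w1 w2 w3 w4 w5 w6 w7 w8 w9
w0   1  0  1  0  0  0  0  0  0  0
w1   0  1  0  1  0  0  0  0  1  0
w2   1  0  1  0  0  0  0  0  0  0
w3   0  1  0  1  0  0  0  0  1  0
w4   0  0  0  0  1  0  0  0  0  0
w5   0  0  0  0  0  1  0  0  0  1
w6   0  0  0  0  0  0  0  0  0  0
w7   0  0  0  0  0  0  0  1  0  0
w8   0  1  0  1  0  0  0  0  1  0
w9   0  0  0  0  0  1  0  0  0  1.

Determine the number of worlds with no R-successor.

1

Enumerating: w6.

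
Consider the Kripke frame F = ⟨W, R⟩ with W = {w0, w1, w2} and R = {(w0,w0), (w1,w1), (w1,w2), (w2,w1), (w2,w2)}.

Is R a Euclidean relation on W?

Euclidean: yes — any two successors of a common world are R-related.

Yes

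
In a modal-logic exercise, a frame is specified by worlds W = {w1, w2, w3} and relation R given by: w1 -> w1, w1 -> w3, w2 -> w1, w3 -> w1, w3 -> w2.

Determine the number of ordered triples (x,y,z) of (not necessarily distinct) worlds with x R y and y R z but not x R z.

3

Enumerating: (w1,w3,w2), (w2,w1,w3), (w3,w1,w3).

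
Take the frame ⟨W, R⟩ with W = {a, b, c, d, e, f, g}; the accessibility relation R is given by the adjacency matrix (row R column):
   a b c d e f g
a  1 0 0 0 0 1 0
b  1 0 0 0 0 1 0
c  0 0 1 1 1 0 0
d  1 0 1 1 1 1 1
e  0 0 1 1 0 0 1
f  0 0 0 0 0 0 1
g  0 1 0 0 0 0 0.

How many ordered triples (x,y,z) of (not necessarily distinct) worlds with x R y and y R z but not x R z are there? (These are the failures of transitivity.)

15

Enumerating: (a,f,g), (b,f,g), (c,d,a), (c,d,f), (c,d,g), (c,e,g), (d,g,b), (e,c,e), (e,d,a), (e,d,e), (e,d,f), (e,g,b), (f,g,b), (g,b,a), (g,b,f).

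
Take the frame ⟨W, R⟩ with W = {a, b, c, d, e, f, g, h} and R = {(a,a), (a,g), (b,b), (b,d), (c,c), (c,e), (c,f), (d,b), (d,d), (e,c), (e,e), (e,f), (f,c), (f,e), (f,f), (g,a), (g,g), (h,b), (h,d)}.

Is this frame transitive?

Transitive: yes — every two-step R-path is closed by a direct edge.

Yes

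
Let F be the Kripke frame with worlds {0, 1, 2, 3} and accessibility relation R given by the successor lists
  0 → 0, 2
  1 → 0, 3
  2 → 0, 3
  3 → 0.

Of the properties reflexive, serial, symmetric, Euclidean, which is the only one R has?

Reflexive: no — 1 is not related to itself.
Serial: yes — every world has a successor (e.g. 0 R 0).
Symmetric: no — 1 R 0 but not 0 R 1.
Euclidean: no — 1 R 0 and 1 R 3, but not 0 R 3.
Only serial holds.

serial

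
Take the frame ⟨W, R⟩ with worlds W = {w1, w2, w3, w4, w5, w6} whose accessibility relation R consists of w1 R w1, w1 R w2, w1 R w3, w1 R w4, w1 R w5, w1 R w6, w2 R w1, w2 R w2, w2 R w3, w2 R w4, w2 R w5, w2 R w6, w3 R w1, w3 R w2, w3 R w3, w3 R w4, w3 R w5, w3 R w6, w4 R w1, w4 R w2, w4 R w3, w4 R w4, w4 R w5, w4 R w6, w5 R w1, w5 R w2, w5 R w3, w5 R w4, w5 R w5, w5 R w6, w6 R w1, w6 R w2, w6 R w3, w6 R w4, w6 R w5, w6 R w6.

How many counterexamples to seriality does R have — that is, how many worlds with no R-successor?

R is serial; there are no such worlds.

0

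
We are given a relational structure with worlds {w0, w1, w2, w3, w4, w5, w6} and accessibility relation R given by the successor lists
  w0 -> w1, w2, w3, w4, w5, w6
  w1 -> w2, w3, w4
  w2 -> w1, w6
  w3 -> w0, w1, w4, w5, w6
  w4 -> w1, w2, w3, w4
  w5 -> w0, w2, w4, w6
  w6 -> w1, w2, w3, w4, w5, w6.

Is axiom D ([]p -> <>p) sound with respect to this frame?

The schema D characterises exactly the serial frames.
Serial: yes — every world has a successor (e.g. w0 R w1).

Yes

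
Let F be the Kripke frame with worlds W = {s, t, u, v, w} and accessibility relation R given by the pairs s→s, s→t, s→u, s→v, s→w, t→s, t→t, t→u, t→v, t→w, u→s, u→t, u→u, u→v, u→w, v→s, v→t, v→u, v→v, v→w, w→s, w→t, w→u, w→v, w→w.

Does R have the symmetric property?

Symmetric: yes — every pair in R has its reverse in R.

Yes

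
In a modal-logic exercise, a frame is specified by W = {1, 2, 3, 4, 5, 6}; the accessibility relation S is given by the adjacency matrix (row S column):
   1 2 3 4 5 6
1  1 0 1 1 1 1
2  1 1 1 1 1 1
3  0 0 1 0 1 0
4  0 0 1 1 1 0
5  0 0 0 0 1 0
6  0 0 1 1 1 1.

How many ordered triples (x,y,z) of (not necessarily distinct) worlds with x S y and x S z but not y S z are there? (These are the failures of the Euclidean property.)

Enumerating: (1,3,1), (1,3,4), (1,3,6), (1,4,1), (1,4,6), (1,5,1), (1,5,3), (1,5,4), (1,5,6), (1,6,1), (2,1,2), (2,3,1), … and 23 more.
Total: 35.

35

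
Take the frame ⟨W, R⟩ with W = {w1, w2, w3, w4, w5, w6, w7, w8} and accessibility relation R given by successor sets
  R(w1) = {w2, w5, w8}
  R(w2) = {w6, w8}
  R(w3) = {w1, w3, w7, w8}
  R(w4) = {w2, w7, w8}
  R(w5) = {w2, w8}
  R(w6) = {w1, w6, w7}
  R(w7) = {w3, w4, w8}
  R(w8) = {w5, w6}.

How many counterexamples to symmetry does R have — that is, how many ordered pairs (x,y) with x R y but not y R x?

Enumerating: (w1,w2), (w1,w5), (w1,w8), (w2,w6), (w2,w8), (w3,w1), (w3,w8), (w4,w2), (w4,w8), (w5,w2), (w6,w1), (w6,w7), (w7,w8), (w8,w6).

14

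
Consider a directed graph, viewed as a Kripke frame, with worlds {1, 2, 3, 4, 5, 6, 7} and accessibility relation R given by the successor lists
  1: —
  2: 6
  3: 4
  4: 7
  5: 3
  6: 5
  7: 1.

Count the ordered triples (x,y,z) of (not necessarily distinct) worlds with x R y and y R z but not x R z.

5

Enumerating: (2,6,5), (3,4,7), (4,7,1), (5,3,4), (6,5,3).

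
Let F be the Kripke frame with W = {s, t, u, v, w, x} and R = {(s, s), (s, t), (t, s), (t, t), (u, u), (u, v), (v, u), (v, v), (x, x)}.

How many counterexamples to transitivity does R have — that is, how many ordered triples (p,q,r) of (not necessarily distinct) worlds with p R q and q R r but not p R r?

0

R is transitive; there are no such tuples.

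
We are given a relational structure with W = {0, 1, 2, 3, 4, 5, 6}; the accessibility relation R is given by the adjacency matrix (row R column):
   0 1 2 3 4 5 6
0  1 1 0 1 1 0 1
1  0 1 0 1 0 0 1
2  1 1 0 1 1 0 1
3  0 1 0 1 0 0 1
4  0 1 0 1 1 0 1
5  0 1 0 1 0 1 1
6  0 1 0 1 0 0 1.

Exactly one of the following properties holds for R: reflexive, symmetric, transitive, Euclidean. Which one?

transitive

Reflexive: no — 2 is not related to itself.
Symmetric: no — 0 R 1 but not 1 R 0.
Transitive: yes — every two-step R-path is closed by a direct edge.
Euclidean: no — 0 R 1 and 0 R 4, but not 1 R 4.
Only transitive holds.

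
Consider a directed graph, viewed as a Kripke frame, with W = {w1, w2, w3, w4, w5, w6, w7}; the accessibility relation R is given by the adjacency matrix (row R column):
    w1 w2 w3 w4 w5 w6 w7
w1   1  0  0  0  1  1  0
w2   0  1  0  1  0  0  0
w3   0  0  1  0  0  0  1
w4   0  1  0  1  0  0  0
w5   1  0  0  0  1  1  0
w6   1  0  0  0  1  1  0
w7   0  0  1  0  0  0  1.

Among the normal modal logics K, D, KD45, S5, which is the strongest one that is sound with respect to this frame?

S5

Serial (axiom D): yes — every world has a successor (e.g. w1 R w1).
Euclidean (axiom 5): yes — any two successors of a common world are R-related.
Transitive (axiom 4): yes — every two-step R-path is closed by a direct edge.
Reflexive (axiom T): yes — every world is R-related to itself.
So F validates K, D, KD45, S5. The strongest is S5.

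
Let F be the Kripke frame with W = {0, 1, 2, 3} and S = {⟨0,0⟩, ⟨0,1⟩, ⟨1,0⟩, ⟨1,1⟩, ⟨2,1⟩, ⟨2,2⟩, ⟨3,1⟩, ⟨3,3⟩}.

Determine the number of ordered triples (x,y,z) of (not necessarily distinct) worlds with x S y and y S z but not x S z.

2

Enumerating: (2,1,0), (3,1,0).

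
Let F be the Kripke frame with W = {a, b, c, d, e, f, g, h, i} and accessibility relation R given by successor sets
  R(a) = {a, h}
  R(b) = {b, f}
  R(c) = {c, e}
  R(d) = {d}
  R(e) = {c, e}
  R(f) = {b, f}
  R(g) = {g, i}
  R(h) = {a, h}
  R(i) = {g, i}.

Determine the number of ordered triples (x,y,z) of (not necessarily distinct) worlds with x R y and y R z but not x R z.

R is transitive; there are no such tuples.

0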